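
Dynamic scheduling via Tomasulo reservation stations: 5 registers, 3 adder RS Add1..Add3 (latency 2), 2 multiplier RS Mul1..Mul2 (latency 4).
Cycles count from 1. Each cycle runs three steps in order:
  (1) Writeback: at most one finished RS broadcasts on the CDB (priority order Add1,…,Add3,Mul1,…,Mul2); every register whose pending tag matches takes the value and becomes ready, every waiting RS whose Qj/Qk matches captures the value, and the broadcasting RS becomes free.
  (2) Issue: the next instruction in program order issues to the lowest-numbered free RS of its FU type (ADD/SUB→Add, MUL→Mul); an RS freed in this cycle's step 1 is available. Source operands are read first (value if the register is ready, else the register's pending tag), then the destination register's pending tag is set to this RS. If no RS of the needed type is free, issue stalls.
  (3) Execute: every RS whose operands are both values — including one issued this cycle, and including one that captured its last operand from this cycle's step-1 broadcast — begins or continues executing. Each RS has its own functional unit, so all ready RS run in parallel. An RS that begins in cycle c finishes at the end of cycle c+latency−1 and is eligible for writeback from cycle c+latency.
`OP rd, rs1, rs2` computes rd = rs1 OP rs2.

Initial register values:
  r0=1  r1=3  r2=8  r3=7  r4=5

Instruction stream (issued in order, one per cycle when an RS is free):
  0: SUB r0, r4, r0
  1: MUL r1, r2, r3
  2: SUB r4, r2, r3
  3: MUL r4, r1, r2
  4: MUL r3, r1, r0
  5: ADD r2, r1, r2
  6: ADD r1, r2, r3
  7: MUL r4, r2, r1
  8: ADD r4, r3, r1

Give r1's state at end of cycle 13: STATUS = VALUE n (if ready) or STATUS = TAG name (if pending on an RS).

c1: issue SUB r0<-Add1 | r0:Add1,r1:3,r2:8,r3:7,r4:5
c2: issue MUL r1<-Mul1 | r0:Add1,r1:Mul1,r2:8,r3:7,r4:5
c3: CDB Add1=4; issue SUB r4<-Add1 | r0:4,r1:Mul1,r2:8,r3:7,r4:Add1
c4: issue MUL r4<-Mul2 | r0:4,r1:Mul1,r2:8,r3:7,r4:Mul2
c5: CDB Add1=1; stall | r0:4,r1:Mul1,r2:8,r3:7,r4:Mul2
c6: CDB Mul1=56; issue MUL r3<-Mul1 | r0:4,r1:56,r2:8,r3:Mul1,r4:Mul2
c7: issue ADD r2<-Add1 | r0:4,r1:56,r2:Add1,r3:Mul1,r4:Mul2
c8: issue ADD r1<-Add2 | r0:4,r1:Add2,r2:Add1,r3:Mul1,r4:Mul2
c9: CDB Add1=64; stall | r0:4,r1:Add2,r2:64,r3:Mul1,r4:Mul2
c10: CDB Mul1=224; issue MUL r4<-Mul1 | r0:4,r1:Add2,r2:64,r3:224,r4:Mul1
c11: CDB Mul2=448; issue ADD r4<-Add1 | r0:4,r1:Add2,r2:64,r3:224,r4:Add1
c12: CDB Add2=288 | r0:4,r1:288,r2:64,r3:224,r4:Add1
c13: - | r0:4,r1:288,r2:64,r3:224,r4:Add1

STATUS = VALUE 288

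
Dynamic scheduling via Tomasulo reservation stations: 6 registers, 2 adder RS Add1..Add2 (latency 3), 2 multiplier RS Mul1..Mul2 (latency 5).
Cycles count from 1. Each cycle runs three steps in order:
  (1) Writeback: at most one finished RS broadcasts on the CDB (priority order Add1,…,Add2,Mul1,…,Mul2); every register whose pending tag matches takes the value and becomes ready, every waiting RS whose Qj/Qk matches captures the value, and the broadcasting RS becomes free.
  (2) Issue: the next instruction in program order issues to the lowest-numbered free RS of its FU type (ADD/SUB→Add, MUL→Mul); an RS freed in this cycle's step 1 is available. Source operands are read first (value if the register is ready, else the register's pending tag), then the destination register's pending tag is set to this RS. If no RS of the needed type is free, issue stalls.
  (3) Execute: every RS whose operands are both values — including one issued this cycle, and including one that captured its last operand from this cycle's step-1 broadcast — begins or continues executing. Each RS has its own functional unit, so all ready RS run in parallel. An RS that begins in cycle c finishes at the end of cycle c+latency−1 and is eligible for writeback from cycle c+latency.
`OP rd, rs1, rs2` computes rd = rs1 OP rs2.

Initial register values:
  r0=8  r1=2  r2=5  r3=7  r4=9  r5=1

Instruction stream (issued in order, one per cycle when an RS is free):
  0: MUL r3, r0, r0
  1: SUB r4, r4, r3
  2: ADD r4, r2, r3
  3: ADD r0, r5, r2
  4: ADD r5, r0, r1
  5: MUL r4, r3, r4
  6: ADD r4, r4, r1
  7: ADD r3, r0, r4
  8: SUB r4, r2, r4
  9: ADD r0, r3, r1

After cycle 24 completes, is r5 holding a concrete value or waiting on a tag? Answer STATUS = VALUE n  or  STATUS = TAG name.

STATUS = VALUE 8

  c1: issue MUL r3<-Mul1  regs: r0:8,r1:2,r2:5,r3:Mul1,r4:9,r5:1
  c2: issue SUB r4<-Add1  regs: r0:8,r1:2,r2:5,r3:Mul1,r4:Add1,r5:1
  c3: issue ADD r4<-Add2  regs: r0:8,r1:2,r2:5,r3:Mul1,r4:Add2,r5:1
  c4: stall  regs: r0:8,r1:2,r2:5,r3:Mul1,r4:Add2,r5:1
  c5: stall  regs: r0:8,r1:2,r2:5,r3:Mul1,r4:Add2,r5:1
  c6: CDB Mul1=64; stall  regs: r0:8,r1:2,r2:5,r3:64,r4:Add2,r5:1
  c7: stall  regs: r0:8,r1:2,r2:5,r3:64,r4:Add2,r5:1
  c8: stall  regs: r0:8,r1:2,r2:5,r3:64,r4:Add2,r5:1
  c9: CDB Add1=-55; issue ADD r0<-Add1  regs: r0:Add1,r1:2,r2:5,r3:64,r4:Add2,r5:1
  c10: CDB Add2=69; issue ADD r5<-Add2  regs: r0:Add1,r1:2,r2:5,r3:64,r4:69,r5:Add2
  c11: issue MUL r4<-Mul1  regs: r0:Add1,r1:2,r2:5,r3:64,r4:Mul1,r5:Add2
  c12: CDB Add1=6; issue ADD r4<-Add1  regs: r0:6,r1:2,r2:5,r3:64,r4:Add1,r5:Add2
  c13: stall  regs: r0:6,r1:2,r2:5,r3:64,r4:Add1,r5:Add2
  c14: stall  regs: r0:6,r1:2,r2:5,r3:64,r4:Add1,r5:Add2
  c15: CDB Add2=8; issue ADD r3<-Add2  regs: r0:6,r1:2,r2:5,r3:Add2,r4:Add1,r5:8
  c16: CDB Mul1=4416; stall  regs: r0:6,r1:2,r2:5,r3:Add2,r4:Add1,r5:8
  c17: stall  regs: r0:6,r1:2,r2:5,r3:Add2,r4:Add1,r5:8
  c18: stall  regs: r0:6,r1:2,r2:5,r3:Add2,r4:Add1,r5:8
  c19: CDB Add1=4418; issue SUB r4<-Add1  regs: r0:6,r1:2,r2:5,r3:Add2,r4:Add1,r5:8
  c20: stall  regs: r0:6,r1:2,r2:5,r3:Add2,r4:Add1,r5:8
  c21: stall  regs: r0:6,r1:2,r2:5,r3:Add2,r4:Add1,r5:8
  c22: CDB Add1=-4413; issue ADD r0<-Add1  regs: r0:Add1,r1:2,r2:5,r3:Add2,r4:-4413,r5:8
  c23: CDB Add2=4424  regs: r0:Add1,r1:2,r2:5,r3:4424,r4:-4413,r5:8
  c24: -  regs: r0:Add1,r1:2,r2:5,r3:4424,r4:-4413,r5:8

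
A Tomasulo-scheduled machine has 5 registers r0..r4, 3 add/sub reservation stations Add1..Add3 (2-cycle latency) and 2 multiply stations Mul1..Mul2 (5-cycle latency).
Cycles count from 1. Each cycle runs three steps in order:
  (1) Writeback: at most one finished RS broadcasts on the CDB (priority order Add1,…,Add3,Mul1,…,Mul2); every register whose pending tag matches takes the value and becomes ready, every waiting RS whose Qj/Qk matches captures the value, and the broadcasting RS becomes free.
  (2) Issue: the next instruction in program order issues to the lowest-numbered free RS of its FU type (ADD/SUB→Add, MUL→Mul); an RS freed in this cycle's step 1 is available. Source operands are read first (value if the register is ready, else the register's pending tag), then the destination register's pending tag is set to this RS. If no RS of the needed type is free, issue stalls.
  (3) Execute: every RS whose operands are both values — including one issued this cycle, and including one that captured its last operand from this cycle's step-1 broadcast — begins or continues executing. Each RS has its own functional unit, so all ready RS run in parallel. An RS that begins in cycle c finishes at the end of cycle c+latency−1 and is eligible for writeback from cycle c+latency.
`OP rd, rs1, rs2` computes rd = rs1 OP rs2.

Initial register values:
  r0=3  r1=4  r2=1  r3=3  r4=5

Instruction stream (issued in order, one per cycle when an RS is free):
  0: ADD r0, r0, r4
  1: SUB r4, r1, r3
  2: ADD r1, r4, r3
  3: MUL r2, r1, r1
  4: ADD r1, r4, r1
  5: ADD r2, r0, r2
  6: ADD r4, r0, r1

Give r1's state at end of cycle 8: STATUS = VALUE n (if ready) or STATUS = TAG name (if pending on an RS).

c1: issue ADD r0<-Add1 | r0:Add1,r1:4,r2:1,r3:3,r4:5
c2: issue SUB r4<-Add2 | r0:Add1,r1:4,r2:1,r3:3,r4:Add2
c3: CDB Add1=8; issue ADD r1<-Add1 | r0:8,r1:Add1,r2:1,r3:3,r4:Add2
c4: CDB Add2=1; issue MUL r2<-Mul1 | r0:8,r1:Add1,r2:Mul1,r3:3,r4:1
c5: issue ADD r1<-Add2 | r0:8,r1:Add2,r2:Mul1,r3:3,r4:1
c6: CDB Add1=4; issue ADD r2<-Add1 | r0:8,r1:Add2,r2:Add1,r3:3,r4:1
c7: issue ADD r4<-Add3 | r0:8,r1:Add2,r2:Add1,r3:3,r4:Add3
c8: CDB Add2=5 | r0:8,r1:5,r2:Add1,r3:3,r4:Add3

STATUS = VALUE 5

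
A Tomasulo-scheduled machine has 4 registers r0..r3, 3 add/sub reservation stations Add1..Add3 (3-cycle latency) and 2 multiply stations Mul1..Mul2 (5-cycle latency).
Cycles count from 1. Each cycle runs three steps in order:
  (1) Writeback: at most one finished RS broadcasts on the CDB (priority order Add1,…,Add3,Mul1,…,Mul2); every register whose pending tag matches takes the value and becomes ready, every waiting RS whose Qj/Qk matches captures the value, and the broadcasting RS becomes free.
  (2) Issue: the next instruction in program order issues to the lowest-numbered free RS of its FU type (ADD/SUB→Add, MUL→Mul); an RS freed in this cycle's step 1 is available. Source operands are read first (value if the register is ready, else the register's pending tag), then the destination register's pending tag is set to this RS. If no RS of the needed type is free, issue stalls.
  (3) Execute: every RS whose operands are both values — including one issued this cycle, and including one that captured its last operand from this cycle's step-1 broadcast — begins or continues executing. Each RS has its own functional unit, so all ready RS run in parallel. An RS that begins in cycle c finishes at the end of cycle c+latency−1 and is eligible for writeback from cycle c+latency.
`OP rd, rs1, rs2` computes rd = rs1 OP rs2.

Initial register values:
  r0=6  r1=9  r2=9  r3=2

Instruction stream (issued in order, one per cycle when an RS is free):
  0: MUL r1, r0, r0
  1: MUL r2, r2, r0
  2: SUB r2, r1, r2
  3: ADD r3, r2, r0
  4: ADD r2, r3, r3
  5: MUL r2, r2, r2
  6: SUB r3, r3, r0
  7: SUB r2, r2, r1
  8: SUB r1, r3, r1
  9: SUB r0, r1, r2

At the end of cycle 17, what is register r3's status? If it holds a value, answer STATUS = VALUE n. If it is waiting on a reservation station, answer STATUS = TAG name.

  c1: issue MUL r1<-Mul1  regs: r0:6,r1:Mul1,r2:9,r3:2
  c2: issue MUL r2<-Mul2  regs: r0:6,r1:Mul1,r2:Mul2,r3:2
  c3: issue SUB r2<-Add1  regs: r0:6,r1:Mul1,r2:Add1,r3:2
  c4: issue ADD r3<-Add2  regs: r0:6,r1:Mul1,r2:Add1,r3:Add2
  c5: issue ADD r2<-Add3  regs: r0:6,r1:Mul1,r2:Add3,r3:Add2
  c6: CDB Mul1=36; issue MUL r2<-Mul1  regs: r0:6,r1:36,r2:Mul1,r3:Add2
  c7: CDB Mul2=54; stall  regs: r0:6,r1:36,r2:Mul1,r3:Add2
  c8: stall  regs: r0:6,r1:36,r2:Mul1,r3:Add2
  c9: stall  regs: r0:6,r1:36,r2:Mul1,r3:Add2
  c10: CDB Add1=-18; issue SUB r3<-Add1  regs: r0:6,r1:36,r2:Mul1,r3:Add1
  c11: stall  regs: r0:6,r1:36,r2:Mul1,r3:Add1
  c12: stall  regs: r0:6,r1:36,r2:Mul1,r3:Add1
  c13: CDB Add2=-12; issue SUB r2<-Add2  regs: r0:6,r1:36,r2:Add2,r3:Add1
  c14: stall  regs: r0:6,r1:36,r2:Add2,r3:Add1
  c15: stall  regs: r0:6,r1:36,r2:Add2,r3:Add1
  c16: CDB Add1=-18; issue SUB r1<-Add1  regs: r0:6,r1:Add1,r2:Add2,r3:-18
  c17: CDB Add3=-24; issue SUB r0<-Add3  regs: r0:Add3,r1:Add1,r2:Add2,r3:-18

STATUS = VALUE -18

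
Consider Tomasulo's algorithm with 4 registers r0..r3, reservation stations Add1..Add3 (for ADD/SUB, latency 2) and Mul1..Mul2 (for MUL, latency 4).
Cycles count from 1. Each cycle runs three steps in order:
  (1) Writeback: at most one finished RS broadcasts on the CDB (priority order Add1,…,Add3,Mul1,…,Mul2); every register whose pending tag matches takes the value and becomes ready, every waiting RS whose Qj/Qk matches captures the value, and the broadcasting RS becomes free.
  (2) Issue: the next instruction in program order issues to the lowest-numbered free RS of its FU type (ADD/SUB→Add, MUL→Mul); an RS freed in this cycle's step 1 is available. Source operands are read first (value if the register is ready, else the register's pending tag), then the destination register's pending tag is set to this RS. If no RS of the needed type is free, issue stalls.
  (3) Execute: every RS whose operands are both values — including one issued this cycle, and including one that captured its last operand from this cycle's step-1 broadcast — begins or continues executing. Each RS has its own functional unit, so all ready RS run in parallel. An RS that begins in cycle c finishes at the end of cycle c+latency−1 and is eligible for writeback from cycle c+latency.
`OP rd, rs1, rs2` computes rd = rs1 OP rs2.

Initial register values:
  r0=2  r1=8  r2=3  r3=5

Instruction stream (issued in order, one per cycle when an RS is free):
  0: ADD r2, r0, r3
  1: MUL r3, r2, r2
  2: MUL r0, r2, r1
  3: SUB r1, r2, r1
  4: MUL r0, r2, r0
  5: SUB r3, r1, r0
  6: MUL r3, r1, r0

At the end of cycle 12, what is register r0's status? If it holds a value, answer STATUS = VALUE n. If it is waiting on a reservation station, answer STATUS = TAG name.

  c1: issue ADD r2<-Add1  regs: r0:2,r1:8,r2:Add1,r3:5
  c2: issue MUL r3<-Mul1  regs: r0:2,r1:8,r2:Add1,r3:Mul1
  c3: CDB Add1=7; issue MUL r0<-Mul2  regs: r0:Mul2,r1:8,r2:7,r3:Mul1
  c4: issue SUB r1<-Add1  regs: r0:Mul2,r1:Add1,r2:7,r3:Mul1
  c5: stall  regs: r0:Mul2,r1:Add1,r2:7,r3:Mul1
  c6: CDB Add1=-1; stall  regs: r0:Mul2,r1:-1,r2:7,r3:Mul1
  c7: CDB Mul1=49; issue MUL r0<-Mul1  regs: r0:Mul1,r1:-1,r2:7,r3:49
  c8: CDB Mul2=56; issue SUB r3<-Add1  regs: r0:Mul1,r1:-1,r2:7,r3:Add1
  c9: issue MUL r3<-Mul2  regs: r0:Mul1,r1:-1,r2:7,r3:Mul2
  c10: -  regs: r0:Mul1,r1:-1,r2:7,r3:Mul2
  c11: -  regs: r0:Mul1,r1:-1,r2:7,r3:Mul2
  c12: CDB Mul1=392  regs: r0:392,r1:-1,r2:7,r3:Mul2

STATUS = VALUE 392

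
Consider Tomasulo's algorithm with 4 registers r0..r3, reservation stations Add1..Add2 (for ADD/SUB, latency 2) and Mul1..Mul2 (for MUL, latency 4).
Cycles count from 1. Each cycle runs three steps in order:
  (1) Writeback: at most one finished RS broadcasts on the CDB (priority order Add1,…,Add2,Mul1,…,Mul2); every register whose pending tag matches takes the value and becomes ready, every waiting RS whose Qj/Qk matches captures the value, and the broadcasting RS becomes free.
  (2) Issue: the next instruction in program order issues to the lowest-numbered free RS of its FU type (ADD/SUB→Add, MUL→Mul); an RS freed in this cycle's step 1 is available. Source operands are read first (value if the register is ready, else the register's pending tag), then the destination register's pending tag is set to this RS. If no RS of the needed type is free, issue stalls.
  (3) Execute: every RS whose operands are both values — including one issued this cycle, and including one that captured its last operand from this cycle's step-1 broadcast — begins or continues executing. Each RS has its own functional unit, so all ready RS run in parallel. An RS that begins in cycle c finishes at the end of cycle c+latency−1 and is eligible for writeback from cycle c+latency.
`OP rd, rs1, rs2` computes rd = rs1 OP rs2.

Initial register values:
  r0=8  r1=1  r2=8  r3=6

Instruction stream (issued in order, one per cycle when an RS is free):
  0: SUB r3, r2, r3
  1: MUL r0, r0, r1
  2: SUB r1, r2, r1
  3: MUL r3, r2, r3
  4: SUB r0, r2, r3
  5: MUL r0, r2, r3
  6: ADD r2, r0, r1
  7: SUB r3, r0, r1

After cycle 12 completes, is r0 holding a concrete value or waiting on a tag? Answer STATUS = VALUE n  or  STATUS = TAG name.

c1: issue SUB r3<-Add1 | r0:8,r1:1,r2:8,r3:Add1
c2: issue MUL r0<-Mul1 | r0:Mul1,r1:1,r2:8,r3:Add1
c3: CDB Add1=2; issue SUB r1<-Add1 | r0:Mul1,r1:Add1,r2:8,r3:2
c4: issue MUL r3<-Mul2 | r0:Mul1,r1:Add1,r2:8,r3:Mul2
c5: CDB Add1=7; issue SUB r0<-Add1 | r0:Add1,r1:7,r2:8,r3:Mul2
c6: CDB Mul1=8; issue MUL r0<-Mul1 | r0:Mul1,r1:7,r2:8,r3:Mul2
c7: issue ADD r2<-Add2 | r0:Mul1,r1:7,r2:Add2,r3:Mul2
c8: CDB Mul2=16; stall | r0:Mul1,r1:7,r2:Add2,r3:16
c9: stall | r0:Mul1,r1:7,r2:Add2,r3:16
c10: CDB Add1=-8; issue SUB r3<-Add1 | r0:Mul1,r1:7,r2:Add2,r3:Add1
c11: - | r0:Mul1,r1:7,r2:Add2,r3:Add1
c12: CDB Mul1=128 | r0:128,r1:7,r2:Add2,r3:Add1

STATUS = VALUE 128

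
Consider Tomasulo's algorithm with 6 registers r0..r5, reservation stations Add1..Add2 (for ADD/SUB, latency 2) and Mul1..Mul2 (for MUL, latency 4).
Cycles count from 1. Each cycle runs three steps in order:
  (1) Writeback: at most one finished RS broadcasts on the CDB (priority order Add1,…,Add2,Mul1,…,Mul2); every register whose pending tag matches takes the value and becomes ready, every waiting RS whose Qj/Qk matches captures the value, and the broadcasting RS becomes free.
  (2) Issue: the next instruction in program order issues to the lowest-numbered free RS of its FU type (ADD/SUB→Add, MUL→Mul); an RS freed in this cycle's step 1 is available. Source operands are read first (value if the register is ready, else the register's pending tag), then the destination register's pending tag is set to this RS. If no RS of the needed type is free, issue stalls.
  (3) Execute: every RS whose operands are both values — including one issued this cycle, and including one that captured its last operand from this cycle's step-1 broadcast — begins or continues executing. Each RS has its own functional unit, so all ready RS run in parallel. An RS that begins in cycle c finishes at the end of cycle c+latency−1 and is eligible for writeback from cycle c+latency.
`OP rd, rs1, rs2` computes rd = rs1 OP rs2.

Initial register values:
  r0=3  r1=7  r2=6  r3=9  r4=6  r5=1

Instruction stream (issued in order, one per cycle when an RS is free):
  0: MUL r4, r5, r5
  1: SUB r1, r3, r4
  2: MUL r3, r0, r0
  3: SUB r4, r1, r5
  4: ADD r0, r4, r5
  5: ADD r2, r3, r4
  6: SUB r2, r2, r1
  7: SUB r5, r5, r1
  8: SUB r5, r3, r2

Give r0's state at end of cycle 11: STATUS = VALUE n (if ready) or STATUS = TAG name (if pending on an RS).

  c1: issue MUL r4<-Mul1  regs: r0:3,r1:7,r2:6,r3:9,r4:Mul1,r5:1
  c2: issue SUB r1<-Add1  regs: r0:3,r1:Add1,r2:6,r3:9,r4:Mul1,r5:1
  c3: issue MUL r3<-Mul2  regs: r0:3,r1:Add1,r2:6,r3:Mul2,r4:Mul1,r5:1
  c4: issue SUB r4<-Add2  regs: r0:3,r1:Add1,r2:6,r3:Mul2,r4:Add2,r5:1
  c5: CDB Mul1=1; stall  regs: r0:3,r1:Add1,r2:6,r3:Mul2,r4:Add2,r5:1
  c6: stall  regs: r0:3,r1:Add1,r2:6,r3:Mul2,r4:Add2,r5:1
  c7: CDB Add1=8; issue ADD r0<-Add1  regs: r0:Add1,r1:8,r2:6,r3:Mul2,r4:Add2,r5:1
  c8: CDB Mul2=9; stall  regs: r0:Add1,r1:8,r2:6,r3:9,r4:Add2,r5:1
  c9: CDB Add2=7; issue ADD r2<-Add2  regs: r0:Add1,r1:8,r2:Add2,r3:9,r4:7,r5:1
  c10: stall  regs: r0:Add1,r1:8,r2:Add2,r3:9,r4:7,r5:1
  c11: CDB Add1=8; issue SUB r2<-Add1  regs: r0:8,r1:8,r2:Add1,r3:9,r4:7,r5:1

STATUS = VALUE 8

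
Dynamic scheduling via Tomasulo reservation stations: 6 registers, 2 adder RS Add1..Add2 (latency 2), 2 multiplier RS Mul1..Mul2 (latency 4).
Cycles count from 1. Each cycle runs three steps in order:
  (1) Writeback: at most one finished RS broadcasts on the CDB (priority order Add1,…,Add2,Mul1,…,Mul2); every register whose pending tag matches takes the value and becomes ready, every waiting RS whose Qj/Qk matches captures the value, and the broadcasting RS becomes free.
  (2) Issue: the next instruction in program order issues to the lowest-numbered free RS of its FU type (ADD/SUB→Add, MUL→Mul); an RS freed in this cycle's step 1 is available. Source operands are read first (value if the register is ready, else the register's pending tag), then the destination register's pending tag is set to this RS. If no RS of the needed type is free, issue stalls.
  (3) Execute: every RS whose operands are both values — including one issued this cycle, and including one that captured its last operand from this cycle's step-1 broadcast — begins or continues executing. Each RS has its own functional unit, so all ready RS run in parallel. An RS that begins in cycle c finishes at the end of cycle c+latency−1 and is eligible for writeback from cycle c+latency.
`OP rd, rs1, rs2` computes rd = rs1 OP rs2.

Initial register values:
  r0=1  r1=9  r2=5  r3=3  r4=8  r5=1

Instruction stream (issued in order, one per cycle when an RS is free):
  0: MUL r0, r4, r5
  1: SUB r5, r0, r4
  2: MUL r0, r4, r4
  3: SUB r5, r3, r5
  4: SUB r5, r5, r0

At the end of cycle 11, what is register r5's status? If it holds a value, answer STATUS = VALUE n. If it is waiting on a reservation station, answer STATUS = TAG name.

cycle 1: issue MUL r0<-Mul1 // r0:Mul1,r1:9,r2:5,r3:3,r4:8,r5:1
cycle 2: issue SUB r5<-Add1 // r0:Mul1,r1:9,r2:5,r3:3,r4:8,r5:Add1
cycle 3: issue MUL r0<-Mul2 // r0:Mul2,r1:9,r2:5,r3:3,r4:8,r5:Add1
cycle 4: issue SUB r5<-Add2 // r0:Mul2,r1:9,r2:5,r3:3,r4:8,r5:Add2
cycle 5: CDB Mul1=8; stall // r0:Mul2,r1:9,r2:5,r3:3,r4:8,r5:Add2
cycle 6: stall // r0:Mul2,r1:9,r2:5,r3:3,r4:8,r5:Add2
cycle 7: CDB Add1=0; issue SUB r5<-Add1 // r0:Mul2,r1:9,r2:5,r3:3,r4:8,r5:Add1
cycle 8: CDB Mul2=64 // r0:64,r1:9,r2:5,r3:3,r4:8,r5:Add1
cycle 9: CDB Add2=3 // r0:64,r1:9,r2:5,r3:3,r4:8,r5:Add1
cycle 10: - // r0:64,r1:9,r2:5,r3:3,r4:8,r5:Add1
cycle 11: CDB Add1=-61 // r0:64,r1:9,r2:5,r3:3,r4:8,r5:-61

STATUS = VALUE -61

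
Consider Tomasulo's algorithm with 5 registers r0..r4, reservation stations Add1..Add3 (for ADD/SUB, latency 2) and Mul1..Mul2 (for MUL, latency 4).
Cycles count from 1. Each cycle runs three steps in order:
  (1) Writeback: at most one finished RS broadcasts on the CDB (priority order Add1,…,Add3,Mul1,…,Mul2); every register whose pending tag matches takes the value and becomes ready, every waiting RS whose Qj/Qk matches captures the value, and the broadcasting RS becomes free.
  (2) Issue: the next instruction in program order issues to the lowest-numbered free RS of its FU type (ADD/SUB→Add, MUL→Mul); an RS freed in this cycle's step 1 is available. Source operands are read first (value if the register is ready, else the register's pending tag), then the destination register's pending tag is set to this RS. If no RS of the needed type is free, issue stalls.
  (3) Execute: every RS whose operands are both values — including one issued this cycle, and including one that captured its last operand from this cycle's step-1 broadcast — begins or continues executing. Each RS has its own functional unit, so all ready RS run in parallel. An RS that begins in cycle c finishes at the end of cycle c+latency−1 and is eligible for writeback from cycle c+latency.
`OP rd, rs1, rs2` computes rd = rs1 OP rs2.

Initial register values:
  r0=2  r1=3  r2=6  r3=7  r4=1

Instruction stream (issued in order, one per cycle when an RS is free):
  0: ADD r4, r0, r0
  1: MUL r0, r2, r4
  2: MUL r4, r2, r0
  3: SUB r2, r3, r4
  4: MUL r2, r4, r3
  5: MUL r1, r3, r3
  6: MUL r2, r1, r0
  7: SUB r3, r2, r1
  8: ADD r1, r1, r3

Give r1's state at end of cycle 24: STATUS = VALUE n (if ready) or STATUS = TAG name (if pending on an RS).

STATUS = VALUE 1176

c1: issue ADD r4<-Add1 | r0:2,r1:3,r2:6,r3:7,r4:Add1
c2: issue MUL r0<-Mul1 | r0:Mul1,r1:3,r2:6,r3:7,r4:Add1
c3: CDB Add1=4; issue MUL r4<-Mul2 | r0:Mul1,r1:3,r2:6,r3:7,r4:Mul2
c4: issue SUB r2<-Add1 | r0:Mul1,r1:3,r2:Add1,r3:7,r4:Mul2
c5: stall | r0:Mul1,r1:3,r2:Add1,r3:7,r4:Mul2
c6: stall | r0:Mul1,r1:3,r2:Add1,r3:7,r4:Mul2
c7: CDB Mul1=24; issue MUL r2<-Mul1 | r0:24,r1:3,r2:Mul1,r3:7,r4:Mul2
c8: stall | r0:24,r1:3,r2:Mul1,r3:7,r4:Mul2
c9: stall | r0:24,r1:3,r2:Mul1,r3:7,r4:Mul2
c10: stall | r0:24,r1:3,r2:Mul1,r3:7,r4:Mul2
c11: CDB Mul2=144; issue MUL r1<-Mul2 | r0:24,r1:Mul2,r2:Mul1,r3:7,r4:144
c12: stall | r0:24,r1:Mul2,r2:Mul1,r3:7,r4:144
c13: CDB Add1=-137; stall | r0:24,r1:Mul2,r2:Mul1,r3:7,r4:144
c14: stall | r0:24,r1:Mul2,r2:Mul1,r3:7,r4:144
c15: CDB Mul1=1008; issue MUL r2<-Mul1 | r0:24,r1:Mul2,r2:Mul1,r3:7,r4:144
c16: CDB Mul2=49; issue SUB r3<-Add1 | r0:24,r1:49,r2:Mul1,r3:Add1,r4:144
c17: issue ADD r1<-Add2 | r0:24,r1:Add2,r2:Mul1,r3:Add1,r4:144
c18: - | r0:24,r1:Add2,r2:Mul1,r3:Add1,r4:144
c19: - | r0:24,r1:Add2,r2:Mul1,r3:Add1,r4:144
c20: CDB Mul1=1176 | r0:24,r1:Add2,r2:1176,r3:Add1,r4:144
c21: - | r0:24,r1:Add2,r2:1176,r3:Add1,r4:144
c22: CDB Add1=1127 | r0:24,r1:Add2,r2:1176,r3:1127,r4:144
c23: - | r0:24,r1:Add2,r2:1176,r3:1127,r4:144
c24: CDB Add2=1176 | r0:24,r1:1176,r2:1176,r3:1127,r4:144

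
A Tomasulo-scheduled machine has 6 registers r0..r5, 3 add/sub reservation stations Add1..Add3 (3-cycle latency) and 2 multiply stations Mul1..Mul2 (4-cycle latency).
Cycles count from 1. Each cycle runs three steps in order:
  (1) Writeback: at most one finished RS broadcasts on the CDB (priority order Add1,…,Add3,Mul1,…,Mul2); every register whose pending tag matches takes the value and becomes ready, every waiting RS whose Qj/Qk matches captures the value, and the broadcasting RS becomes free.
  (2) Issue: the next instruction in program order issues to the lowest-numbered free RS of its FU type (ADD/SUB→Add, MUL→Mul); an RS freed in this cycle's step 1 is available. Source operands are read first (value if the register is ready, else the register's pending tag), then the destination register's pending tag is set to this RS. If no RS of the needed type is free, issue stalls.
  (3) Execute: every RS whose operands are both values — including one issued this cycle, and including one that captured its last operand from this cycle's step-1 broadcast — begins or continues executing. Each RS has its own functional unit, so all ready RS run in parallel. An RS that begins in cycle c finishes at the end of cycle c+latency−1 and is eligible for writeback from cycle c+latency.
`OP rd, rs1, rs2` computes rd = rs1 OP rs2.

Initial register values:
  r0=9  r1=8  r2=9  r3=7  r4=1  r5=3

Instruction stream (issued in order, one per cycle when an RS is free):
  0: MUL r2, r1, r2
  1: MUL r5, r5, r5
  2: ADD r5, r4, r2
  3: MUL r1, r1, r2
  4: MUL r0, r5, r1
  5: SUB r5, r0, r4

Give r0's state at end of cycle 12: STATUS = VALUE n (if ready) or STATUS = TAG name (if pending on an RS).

STATUS = TAG Mul2

c1: issue MUL r2<-Mul1 | r0:9,r1:8,r2:Mul1,r3:7,r4:1,r5:3
c2: issue MUL r5<-Mul2 | r0:9,r1:8,r2:Mul1,r3:7,r4:1,r5:Mul2
c3: issue ADD r5<-Add1 | r0:9,r1:8,r2:Mul1,r3:7,r4:1,r5:Add1
c4: stall | r0:9,r1:8,r2:Mul1,r3:7,r4:1,r5:Add1
c5: CDB Mul1=72; issue MUL r1<-Mul1 | r0:9,r1:Mul1,r2:72,r3:7,r4:1,r5:Add1
c6: CDB Mul2=9; issue MUL r0<-Mul2 | r0:Mul2,r1:Mul1,r2:72,r3:7,r4:1,r5:Add1
c7: issue SUB r5<-Add2 | r0:Mul2,r1:Mul1,r2:72,r3:7,r4:1,r5:Add2
c8: CDB Add1=73 | r0:Mul2,r1:Mul1,r2:72,r3:7,r4:1,r5:Add2
c9: CDB Mul1=576 | r0:Mul2,r1:576,r2:72,r3:7,r4:1,r5:Add2
c10: - | r0:Mul2,r1:576,r2:72,r3:7,r4:1,r5:Add2
c11: - | r0:Mul2,r1:576,r2:72,r3:7,r4:1,r5:Add2
c12: - | r0:Mul2,r1:576,r2:72,r3:7,r4:1,r5:Add2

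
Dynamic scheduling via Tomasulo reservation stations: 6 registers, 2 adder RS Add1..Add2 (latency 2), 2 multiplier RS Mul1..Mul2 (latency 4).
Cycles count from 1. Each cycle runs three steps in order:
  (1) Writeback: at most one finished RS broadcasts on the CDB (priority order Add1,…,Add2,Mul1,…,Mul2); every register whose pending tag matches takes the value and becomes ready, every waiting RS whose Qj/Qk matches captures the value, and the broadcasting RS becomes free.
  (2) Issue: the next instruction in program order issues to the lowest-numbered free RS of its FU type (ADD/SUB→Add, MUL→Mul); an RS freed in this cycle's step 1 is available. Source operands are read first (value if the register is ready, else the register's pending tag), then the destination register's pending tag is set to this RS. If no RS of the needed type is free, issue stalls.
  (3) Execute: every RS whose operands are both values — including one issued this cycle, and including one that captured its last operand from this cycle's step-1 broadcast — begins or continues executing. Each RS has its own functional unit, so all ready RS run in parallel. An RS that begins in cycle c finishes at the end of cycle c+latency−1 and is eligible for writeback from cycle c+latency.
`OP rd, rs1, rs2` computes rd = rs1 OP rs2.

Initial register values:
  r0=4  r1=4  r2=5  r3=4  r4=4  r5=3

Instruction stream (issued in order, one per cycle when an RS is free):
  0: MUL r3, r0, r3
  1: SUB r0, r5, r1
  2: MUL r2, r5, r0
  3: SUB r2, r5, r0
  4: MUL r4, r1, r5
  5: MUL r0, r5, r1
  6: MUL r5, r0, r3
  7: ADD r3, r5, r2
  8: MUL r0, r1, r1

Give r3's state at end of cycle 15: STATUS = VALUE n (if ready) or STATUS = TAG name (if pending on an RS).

STATUS = TAG Add1

  c1: issue MUL r3<-Mul1  regs: r0:4,r1:4,r2:5,r3:Mul1,r4:4,r5:3
  c2: issue SUB r0<-Add1  regs: r0:Add1,r1:4,r2:5,r3:Mul1,r4:4,r5:3
  c3: issue MUL r2<-Mul2  regs: r0:Add1,r1:4,r2:Mul2,r3:Mul1,r4:4,r5:3
  c4: CDB Add1=-1; issue SUB r2<-Add1  regs: r0:-1,r1:4,r2:Add1,r3:Mul1,r4:4,r5:3
  c5: CDB Mul1=16; issue MUL r4<-Mul1  regs: r0:-1,r1:4,r2:Add1,r3:16,r4:Mul1,r5:3
  c6: CDB Add1=4; stall  regs: r0:-1,r1:4,r2:4,r3:16,r4:Mul1,r5:3
  c7: stall  regs: r0:-1,r1:4,r2:4,r3:16,r4:Mul1,r5:3
  c8: CDB Mul2=-3; issue MUL r0<-Mul2  regs: r0:Mul2,r1:4,r2:4,r3:16,r4:Mul1,r5:3
  c9: CDB Mul1=12; issue MUL r5<-Mul1  regs: r0:Mul2,r1:4,r2:4,r3:16,r4:12,r5:Mul1
  c10: issue ADD r3<-Add1  regs: r0:Mul2,r1:4,r2:4,r3:Add1,r4:12,r5:Mul1
  c11: stall  regs: r0:Mul2,r1:4,r2:4,r3:Add1,r4:12,r5:Mul1
  c12: CDB Mul2=12; issue MUL r0<-Mul2  regs: r0:Mul2,r1:4,r2:4,r3:Add1,r4:12,r5:Mul1
  c13: -  regs: r0:Mul2,r1:4,r2:4,r3:Add1,r4:12,r5:Mul1
  c14: -  regs: r0:Mul2,r1:4,r2:4,r3:Add1,r4:12,r5:Mul1
  c15: -  regs: r0:Mul2,r1:4,r2:4,r3:Add1,r4:12,r5:Mul1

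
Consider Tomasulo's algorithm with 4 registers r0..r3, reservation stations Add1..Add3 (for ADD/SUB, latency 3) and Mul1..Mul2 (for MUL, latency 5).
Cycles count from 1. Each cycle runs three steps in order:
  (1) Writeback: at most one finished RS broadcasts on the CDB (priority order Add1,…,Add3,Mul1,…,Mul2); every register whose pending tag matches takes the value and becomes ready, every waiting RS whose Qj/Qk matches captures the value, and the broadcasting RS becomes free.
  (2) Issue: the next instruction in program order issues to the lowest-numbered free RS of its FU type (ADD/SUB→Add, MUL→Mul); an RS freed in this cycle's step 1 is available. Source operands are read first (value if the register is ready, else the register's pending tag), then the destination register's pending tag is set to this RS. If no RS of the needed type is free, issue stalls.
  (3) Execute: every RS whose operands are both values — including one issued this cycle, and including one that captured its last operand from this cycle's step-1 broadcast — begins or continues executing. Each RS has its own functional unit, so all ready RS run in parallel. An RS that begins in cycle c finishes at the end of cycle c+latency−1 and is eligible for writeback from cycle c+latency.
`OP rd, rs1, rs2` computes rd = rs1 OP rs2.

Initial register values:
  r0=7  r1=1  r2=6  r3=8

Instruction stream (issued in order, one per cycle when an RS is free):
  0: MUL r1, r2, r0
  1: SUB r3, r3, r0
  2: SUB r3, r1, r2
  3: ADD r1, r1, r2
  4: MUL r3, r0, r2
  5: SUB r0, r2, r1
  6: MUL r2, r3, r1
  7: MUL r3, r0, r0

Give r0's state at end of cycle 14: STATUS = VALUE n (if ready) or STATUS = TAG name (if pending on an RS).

c1: issue MUL r1<-Mul1 | r0:7,r1:Mul1,r2:6,r3:8
c2: issue SUB r3<-Add1 | r0:7,r1:Mul1,r2:6,r3:Add1
c3: issue SUB r3<-Add2 | r0:7,r1:Mul1,r2:6,r3:Add2
c4: issue ADD r1<-Add3 | r0:7,r1:Add3,r2:6,r3:Add2
c5: CDB Add1=1; issue MUL r3<-Mul2 | r0:7,r1:Add3,r2:6,r3:Mul2
c6: CDB Mul1=42; issue SUB r0<-Add1 | r0:Add1,r1:Add3,r2:6,r3:Mul2
c7: issue MUL r2<-Mul1 | r0:Add1,r1:Add3,r2:Mul1,r3:Mul2
c8: stall | r0:Add1,r1:Add3,r2:Mul1,r3:Mul2
c9: CDB Add2=36; stall | r0:Add1,r1:Add3,r2:Mul1,r3:Mul2
c10: CDB Add3=48; stall | r0:Add1,r1:48,r2:Mul1,r3:Mul2
c11: CDB Mul2=42; issue MUL r3<-Mul2 | r0:Add1,r1:48,r2:Mul1,r3:Mul2
c12: - | r0:Add1,r1:48,r2:Mul1,r3:Mul2
c13: CDB Add1=-42 | r0:-42,r1:48,r2:Mul1,r3:Mul2
c14: - | r0:-42,r1:48,r2:Mul1,r3:Mul2

STATUS = VALUE -42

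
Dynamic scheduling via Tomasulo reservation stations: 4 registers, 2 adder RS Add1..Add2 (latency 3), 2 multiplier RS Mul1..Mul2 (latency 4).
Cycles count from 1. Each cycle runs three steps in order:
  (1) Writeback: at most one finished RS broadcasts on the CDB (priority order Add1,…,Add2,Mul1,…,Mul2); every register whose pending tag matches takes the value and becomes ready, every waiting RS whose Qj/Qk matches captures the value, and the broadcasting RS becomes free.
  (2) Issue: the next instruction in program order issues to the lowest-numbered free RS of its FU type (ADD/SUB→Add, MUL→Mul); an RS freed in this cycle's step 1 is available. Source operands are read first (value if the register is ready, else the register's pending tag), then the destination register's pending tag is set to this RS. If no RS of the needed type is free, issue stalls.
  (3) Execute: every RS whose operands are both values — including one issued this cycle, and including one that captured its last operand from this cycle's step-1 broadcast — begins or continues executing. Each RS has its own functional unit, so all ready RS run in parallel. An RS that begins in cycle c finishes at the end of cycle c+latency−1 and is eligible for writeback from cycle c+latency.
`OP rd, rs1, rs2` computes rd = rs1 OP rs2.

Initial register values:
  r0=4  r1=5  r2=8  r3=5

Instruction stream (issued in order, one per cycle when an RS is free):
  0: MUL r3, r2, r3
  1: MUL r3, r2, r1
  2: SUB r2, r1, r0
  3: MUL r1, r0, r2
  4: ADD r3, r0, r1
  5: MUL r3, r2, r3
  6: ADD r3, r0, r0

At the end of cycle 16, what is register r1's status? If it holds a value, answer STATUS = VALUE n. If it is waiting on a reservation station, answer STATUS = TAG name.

cycle 1: issue MUL r3<-Mul1 // r0:4,r1:5,r2:8,r3:Mul1
cycle 2: issue MUL r3<-Mul2 // r0:4,r1:5,r2:8,r3:Mul2
cycle 3: issue SUB r2<-Add1 // r0:4,r1:5,r2:Add1,r3:Mul2
cycle 4: stall // r0:4,r1:5,r2:Add1,r3:Mul2
cycle 5: CDB Mul1=40; issue MUL r1<-Mul1 // r0:4,r1:Mul1,r2:Add1,r3:Mul2
cycle 6: CDB Add1=1; issue ADD r3<-Add1 // r0:4,r1:Mul1,r2:1,r3:Add1
cycle 7: CDB Mul2=40; issue MUL r3<-Mul2 // r0:4,r1:Mul1,r2:1,r3:Mul2
cycle 8: issue ADD r3<-Add2 // r0:4,r1:Mul1,r2:1,r3:Add2
cycle 9: - // r0:4,r1:Mul1,r2:1,r3:Add2
cycle 10: CDB Mul1=4 // r0:4,r1:4,r2:1,r3:Add2
cycle 11: CDB Add2=8 // r0:4,r1:4,r2:1,r3:8
cycle 12: - // r0:4,r1:4,r2:1,r3:8
cycle 13: CDB Add1=8 // r0:4,r1:4,r2:1,r3:8
cycle 14: - // r0:4,r1:4,r2:1,r3:8
cycle 15: - // r0:4,r1:4,r2:1,r3:8
cycle 16: - // r0:4,r1:4,r2:1,r3:8

STATUS = VALUE 4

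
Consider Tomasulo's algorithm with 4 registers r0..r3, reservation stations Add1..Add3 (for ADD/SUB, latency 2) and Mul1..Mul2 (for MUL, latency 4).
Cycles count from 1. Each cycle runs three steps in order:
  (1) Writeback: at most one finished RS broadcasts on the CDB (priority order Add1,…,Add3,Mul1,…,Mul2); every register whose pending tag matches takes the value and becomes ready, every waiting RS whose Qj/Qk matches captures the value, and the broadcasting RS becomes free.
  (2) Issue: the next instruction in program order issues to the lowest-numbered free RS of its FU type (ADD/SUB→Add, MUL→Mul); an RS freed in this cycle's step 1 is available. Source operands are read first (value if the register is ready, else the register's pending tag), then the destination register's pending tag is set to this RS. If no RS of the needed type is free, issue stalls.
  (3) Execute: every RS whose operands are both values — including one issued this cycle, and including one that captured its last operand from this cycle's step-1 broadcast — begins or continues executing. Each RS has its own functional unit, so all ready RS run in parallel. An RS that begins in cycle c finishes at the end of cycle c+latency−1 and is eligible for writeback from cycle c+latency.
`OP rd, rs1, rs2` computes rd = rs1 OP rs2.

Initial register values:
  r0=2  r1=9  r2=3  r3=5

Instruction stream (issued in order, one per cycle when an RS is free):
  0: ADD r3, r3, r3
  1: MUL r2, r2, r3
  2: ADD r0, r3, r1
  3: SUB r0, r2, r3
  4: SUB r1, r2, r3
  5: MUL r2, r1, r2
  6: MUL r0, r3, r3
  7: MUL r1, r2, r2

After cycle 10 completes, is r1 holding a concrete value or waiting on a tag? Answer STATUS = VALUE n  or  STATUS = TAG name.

STATUS = VALUE 20

c1: issue ADD r3<-Add1 | r0:2,r1:9,r2:3,r3:Add1
c2: issue MUL r2<-Mul1 | r0:2,r1:9,r2:Mul1,r3:Add1
c3: CDB Add1=10; issue ADD r0<-Add1 | r0:Add1,r1:9,r2:Mul1,r3:10
c4: issue SUB r0<-Add2 | r0:Add2,r1:9,r2:Mul1,r3:10
c5: CDB Add1=19; issue SUB r1<-Add1 | r0:Add2,r1:Add1,r2:Mul1,r3:10
c6: issue MUL r2<-Mul2 | r0:Add2,r1:Add1,r2:Mul2,r3:10
c7: CDB Mul1=30; issue MUL r0<-Mul1 | r0:Mul1,r1:Add1,r2:Mul2,r3:10
c8: stall | r0:Mul1,r1:Add1,r2:Mul2,r3:10
c9: CDB Add1=20; stall | r0:Mul1,r1:20,r2:Mul2,r3:10
c10: CDB Add2=20; stall | r0:Mul1,r1:20,r2:Mul2,r3:10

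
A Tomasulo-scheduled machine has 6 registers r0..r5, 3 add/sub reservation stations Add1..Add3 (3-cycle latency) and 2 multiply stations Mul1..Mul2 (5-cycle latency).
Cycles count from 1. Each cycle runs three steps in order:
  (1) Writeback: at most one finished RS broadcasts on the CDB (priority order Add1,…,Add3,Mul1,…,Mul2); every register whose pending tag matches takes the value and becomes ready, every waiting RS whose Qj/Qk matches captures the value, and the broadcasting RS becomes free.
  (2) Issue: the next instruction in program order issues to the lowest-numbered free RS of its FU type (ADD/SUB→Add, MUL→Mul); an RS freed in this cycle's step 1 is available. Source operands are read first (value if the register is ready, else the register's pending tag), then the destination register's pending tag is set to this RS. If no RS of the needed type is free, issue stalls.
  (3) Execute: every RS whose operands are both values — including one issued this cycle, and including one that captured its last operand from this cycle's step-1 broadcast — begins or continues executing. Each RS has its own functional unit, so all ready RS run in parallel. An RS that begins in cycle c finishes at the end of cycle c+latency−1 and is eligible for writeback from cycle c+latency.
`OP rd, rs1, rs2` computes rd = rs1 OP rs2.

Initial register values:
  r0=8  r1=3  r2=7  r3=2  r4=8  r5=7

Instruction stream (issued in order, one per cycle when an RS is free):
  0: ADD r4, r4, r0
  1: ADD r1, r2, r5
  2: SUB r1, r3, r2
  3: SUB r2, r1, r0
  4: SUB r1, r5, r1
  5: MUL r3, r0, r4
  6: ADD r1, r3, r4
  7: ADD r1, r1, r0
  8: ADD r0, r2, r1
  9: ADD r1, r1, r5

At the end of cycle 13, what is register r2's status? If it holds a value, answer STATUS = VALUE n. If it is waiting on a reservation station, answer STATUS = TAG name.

STATUS = VALUE -13

  c1: issue ADD r4<-Add1  regs: r0:8,r1:3,r2:7,r3:2,r4:Add1,r5:7
  c2: issue ADD r1<-Add2  regs: r0:8,r1:Add2,r2:7,r3:2,r4:Add1,r5:7
  c3: issue SUB r1<-Add3  regs: r0:8,r1:Add3,r2:7,r3:2,r4:Add1,r5:7
  c4: CDB Add1=16; issue SUB r2<-Add1  regs: r0:8,r1:Add3,r2:Add1,r3:2,r4:16,r5:7
  c5: CDB Add2=14; issue SUB r1<-Add2  regs: r0:8,r1:Add2,r2:Add1,r3:2,r4:16,r5:7
  c6: CDB Add3=-5; issue MUL r3<-Mul1  regs: r0:8,r1:Add2,r2:Add1,r3:Mul1,r4:16,r5:7
  c7: issue ADD r1<-Add3  regs: r0:8,r1:Add3,r2:Add1,r3:Mul1,r4:16,r5:7
  c8: stall  regs: r0:8,r1:Add3,r2:Add1,r3:Mul1,r4:16,r5:7
  c9: CDB Add1=-13; issue ADD r1<-Add1  regs: r0:8,r1:Add1,r2:-13,r3:Mul1,r4:16,r5:7
  c10: CDB Add2=12; issue ADD r0<-Add2  regs: r0:Add2,r1:Add1,r2:-13,r3:Mul1,r4:16,r5:7
  c11: CDB Mul1=128; stall  regs: r0:Add2,r1:Add1,r2:-13,r3:128,r4:16,r5:7
  c12: stall  regs: r0:Add2,r1:Add1,r2:-13,r3:128,r4:16,r5:7
  c13: stall  regs: r0:Add2,r1:Add1,r2:-13,r3:128,r4:16,r5:7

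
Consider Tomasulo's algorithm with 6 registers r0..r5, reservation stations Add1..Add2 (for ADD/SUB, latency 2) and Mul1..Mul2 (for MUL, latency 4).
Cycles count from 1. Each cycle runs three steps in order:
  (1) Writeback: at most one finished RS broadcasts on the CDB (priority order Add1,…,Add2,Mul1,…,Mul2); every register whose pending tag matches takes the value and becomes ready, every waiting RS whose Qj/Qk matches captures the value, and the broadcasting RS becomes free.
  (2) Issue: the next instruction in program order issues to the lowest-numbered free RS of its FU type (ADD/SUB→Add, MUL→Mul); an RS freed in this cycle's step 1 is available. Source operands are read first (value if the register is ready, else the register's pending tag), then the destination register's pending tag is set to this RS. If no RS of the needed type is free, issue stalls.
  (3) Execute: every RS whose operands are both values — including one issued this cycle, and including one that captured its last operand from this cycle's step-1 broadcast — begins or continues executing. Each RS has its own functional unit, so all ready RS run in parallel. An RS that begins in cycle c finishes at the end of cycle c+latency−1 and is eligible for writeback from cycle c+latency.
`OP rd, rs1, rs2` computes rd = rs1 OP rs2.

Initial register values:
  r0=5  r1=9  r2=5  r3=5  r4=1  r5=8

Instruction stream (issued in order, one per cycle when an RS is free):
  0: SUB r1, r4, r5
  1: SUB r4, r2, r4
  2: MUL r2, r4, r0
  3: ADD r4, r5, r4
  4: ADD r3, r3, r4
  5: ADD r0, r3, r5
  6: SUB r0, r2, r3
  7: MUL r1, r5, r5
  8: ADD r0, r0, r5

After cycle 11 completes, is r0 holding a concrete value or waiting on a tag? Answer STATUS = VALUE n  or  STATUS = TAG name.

c1: issue SUB r1<-Add1 | r0:5,r1:Add1,r2:5,r3:5,r4:1,r5:8
c2: issue SUB r4<-Add2 | r0:5,r1:Add1,r2:5,r3:5,r4:Add2,r5:8
c3: CDB Add1=-7; issue MUL r2<-Mul1 | r0:5,r1:-7,r2:Mul1,r3:5,r4:Add2,r5:8
c4: CDB Add2=4; issue ADD r4<-Add1 | r0:5,r1:-7,r2:Mul1,r3:5,r4:Add1,r5:8
c5: issue ADD r3<-Add2 | r0:5,r1:-7,r2:Mul1,r3:Add2,r4:Add1,r5:8
c6: CDB Add1=12; issue ADD r0<-Add1 | r0:Add1,r1:-7,r2:Mul1,r3:Add2,r4:12,r5:8
c7: stall | r0:Add1,r1:-7,r2:Mul1,r3:Add2,r4:12,r5:8
c8: CDB Add2=17; issue SUB r0<-Add2 | r0:Add2,r1:-7,r2:Mul1,r3:17,r4:12,r5:8
c9: CDB Mul1=20; issue MUL r1<-Mul1 | r0:Add2,r1:Mul1,r2:20,r3:17,r4:12,r5:8
c10: CDB Add1=25; issue ADD r0<-Add1 | r0:Add1,r1:Mul1,r2:20,r3:17,r4:12,r5:8
c11: CDB Add2=3 | r0:Add1,r1:Mul1,r2:20,r3:17,r4:12,r5:8

STATUS = TAG Add1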